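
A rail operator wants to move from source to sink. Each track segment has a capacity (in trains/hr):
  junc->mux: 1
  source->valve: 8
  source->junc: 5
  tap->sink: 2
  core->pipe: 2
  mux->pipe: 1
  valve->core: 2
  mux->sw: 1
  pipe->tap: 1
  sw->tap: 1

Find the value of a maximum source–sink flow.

Augment source->junc->mux->sw->tap->sink: bottleneck 1. Total 1.
Augment source->valve->core->pipe->tap->sink: bottleneck 1. Total 2.
No augmenting path remains in the residual graph.

2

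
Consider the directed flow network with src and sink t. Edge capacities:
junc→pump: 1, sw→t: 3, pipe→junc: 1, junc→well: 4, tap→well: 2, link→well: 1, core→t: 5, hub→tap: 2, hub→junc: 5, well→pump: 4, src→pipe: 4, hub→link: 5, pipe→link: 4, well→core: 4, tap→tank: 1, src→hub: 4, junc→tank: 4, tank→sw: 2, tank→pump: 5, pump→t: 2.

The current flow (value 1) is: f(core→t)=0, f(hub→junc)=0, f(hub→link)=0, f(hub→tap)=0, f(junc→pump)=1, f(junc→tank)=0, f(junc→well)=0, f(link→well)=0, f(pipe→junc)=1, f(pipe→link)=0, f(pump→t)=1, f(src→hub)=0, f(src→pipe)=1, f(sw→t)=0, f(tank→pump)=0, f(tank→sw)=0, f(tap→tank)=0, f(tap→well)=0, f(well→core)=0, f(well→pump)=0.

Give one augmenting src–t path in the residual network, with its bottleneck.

src→pipe→link→well→pump→t, bottleneck 1

Residual along src→pipe→link→well→pump→t: src→pipe: 3, pipe→link: 4, link→well: 1, well→pump: 4, pump→t: 1.
Bottleneck = min = 1.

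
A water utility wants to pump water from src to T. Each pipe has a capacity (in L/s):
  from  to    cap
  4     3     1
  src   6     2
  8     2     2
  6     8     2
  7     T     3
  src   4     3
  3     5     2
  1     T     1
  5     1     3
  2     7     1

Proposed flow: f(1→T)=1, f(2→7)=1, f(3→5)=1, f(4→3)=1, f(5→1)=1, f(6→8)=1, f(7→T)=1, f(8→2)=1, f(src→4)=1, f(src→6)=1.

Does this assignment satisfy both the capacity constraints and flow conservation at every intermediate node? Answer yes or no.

Every edge has 0 ≤ f(e) ≤ cap(e).
At each intermediate node, inflow equals outflow.

Yes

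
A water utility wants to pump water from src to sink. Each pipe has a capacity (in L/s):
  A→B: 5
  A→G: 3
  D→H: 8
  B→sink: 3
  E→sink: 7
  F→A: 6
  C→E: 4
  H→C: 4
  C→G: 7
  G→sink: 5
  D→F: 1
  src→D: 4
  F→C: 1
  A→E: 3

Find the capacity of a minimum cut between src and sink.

Max flow = 4 (via 1 augmenting path).
In the residual at optimum, the set reachable from src is {src}.
Cut edges: src→D (cap 4). Sum = 4.

4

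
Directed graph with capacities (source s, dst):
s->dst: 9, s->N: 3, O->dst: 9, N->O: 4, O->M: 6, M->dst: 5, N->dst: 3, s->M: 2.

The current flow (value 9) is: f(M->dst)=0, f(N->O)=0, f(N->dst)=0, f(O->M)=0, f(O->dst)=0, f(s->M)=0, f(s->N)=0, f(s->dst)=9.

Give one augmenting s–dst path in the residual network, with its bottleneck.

Residual along s->N->dst: s->N: 3, N->dst: 3.
Bottleneck = min = 3.

s->N->dst, bottleneck 3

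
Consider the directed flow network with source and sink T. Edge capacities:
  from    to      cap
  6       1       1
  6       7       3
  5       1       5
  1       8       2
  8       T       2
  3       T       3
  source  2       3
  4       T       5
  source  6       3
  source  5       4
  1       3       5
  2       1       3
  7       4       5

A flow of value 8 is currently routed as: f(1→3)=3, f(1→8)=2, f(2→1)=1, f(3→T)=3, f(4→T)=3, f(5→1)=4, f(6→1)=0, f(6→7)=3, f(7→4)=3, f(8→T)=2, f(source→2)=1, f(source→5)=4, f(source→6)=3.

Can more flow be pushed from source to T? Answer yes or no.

Residual reachable from source: {1, 2, 3, 5, source}; T is not reachable.
Saturated cut: source→6, 1→8, 3→T with total capacity 8 = current flow value. Flow is maximum.

No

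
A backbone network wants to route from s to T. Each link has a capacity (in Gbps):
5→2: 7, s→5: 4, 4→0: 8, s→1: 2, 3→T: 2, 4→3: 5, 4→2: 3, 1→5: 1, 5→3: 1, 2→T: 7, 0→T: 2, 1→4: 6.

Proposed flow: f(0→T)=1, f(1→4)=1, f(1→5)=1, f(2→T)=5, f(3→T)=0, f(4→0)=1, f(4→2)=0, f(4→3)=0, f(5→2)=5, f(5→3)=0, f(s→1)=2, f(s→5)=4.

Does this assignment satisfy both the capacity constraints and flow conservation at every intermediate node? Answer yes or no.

Every edge has 0 ≤ f(e) ≤ cap(e).
At each intermediate node, inflow equals outflow.

Yes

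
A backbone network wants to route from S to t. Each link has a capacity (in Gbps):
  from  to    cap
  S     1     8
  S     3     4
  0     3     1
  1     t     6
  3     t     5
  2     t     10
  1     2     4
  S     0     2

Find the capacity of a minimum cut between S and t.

13

Max flow = 13 (via 4 augmenting paths).
In the residual at optimum, the set reachable from S is {0, S}.
Cut edges: S→3 (cap 4), S→1 (cap 8), 0→3 (cap 1). Sum = 13.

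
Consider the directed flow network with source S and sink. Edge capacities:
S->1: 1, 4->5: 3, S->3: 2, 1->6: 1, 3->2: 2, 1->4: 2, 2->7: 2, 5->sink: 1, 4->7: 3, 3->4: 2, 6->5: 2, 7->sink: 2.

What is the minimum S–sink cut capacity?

Max flow = 3 (via 2 augmenting paths).
In the residual at optimum, the set reachable from S is {S}.
Cut edges: S->3 (cap 2), S->1 (cap 1). Sum = 3.

3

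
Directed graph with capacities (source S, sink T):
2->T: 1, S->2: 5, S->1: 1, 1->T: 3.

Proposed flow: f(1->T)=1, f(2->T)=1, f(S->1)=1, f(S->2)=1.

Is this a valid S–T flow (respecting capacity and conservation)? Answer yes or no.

Yes

Every edge has 0 ≤ f(e) ≤ cap(e).
At each intermediate node, inflow equals outflow.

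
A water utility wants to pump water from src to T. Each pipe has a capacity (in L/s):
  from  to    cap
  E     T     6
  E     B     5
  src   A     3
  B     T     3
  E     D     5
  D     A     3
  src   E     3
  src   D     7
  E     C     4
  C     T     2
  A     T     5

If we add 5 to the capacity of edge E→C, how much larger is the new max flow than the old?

0

Original max flow = 8.
Edge E→C does not cross the min cut (source side {A, D, src}), so extra capacity there cannot help.
New max flow = 8. Increase = 0.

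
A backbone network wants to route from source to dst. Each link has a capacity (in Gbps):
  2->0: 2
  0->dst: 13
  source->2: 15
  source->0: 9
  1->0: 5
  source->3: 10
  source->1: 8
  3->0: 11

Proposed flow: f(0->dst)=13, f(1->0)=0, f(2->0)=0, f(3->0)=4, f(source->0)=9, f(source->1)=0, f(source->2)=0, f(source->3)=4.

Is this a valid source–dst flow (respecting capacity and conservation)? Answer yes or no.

Yes

Every edge has 0 ≤ f(e) ≤ cap(e).
At each intermediate node, inflow equals outflow.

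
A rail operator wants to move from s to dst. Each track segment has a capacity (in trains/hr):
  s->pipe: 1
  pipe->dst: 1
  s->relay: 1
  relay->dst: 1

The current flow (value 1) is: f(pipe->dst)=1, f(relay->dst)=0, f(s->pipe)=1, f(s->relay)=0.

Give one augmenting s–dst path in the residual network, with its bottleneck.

Residual along s->relay->dst: s->relay: 1, relay->dst: 1.
Bottleneck = min = 1.

s->relay->dst, bottleneck 1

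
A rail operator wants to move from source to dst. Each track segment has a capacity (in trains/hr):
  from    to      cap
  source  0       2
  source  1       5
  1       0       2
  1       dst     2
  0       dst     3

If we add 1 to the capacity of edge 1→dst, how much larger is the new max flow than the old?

Original max flow = 5.
After raising cap(1→dst), augmenting paths through that edge carry 1 more unit.
New max flow = 6. Increase = 1.

1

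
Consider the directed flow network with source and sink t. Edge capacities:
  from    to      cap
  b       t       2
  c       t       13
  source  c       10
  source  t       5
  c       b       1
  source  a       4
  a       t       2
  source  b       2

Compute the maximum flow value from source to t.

Augment source->t: bottleneck 5. Total 5.
Augment source->a->t: bottleneck 2. Total 7.
Augment source->c->t: bottleneck 10. Total 17.
Augment source->b->t: bottleneck 2. Total 19.
No augmenting path remains in the residual graph.

19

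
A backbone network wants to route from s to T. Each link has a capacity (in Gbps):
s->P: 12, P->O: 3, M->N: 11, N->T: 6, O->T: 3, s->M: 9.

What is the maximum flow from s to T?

Augment s->M->N->T: bottleneck 6. Total 6.
Augment s->P->O->T: bottleneck 3. Total 9.
No augmenting path remains in the residual graph.

9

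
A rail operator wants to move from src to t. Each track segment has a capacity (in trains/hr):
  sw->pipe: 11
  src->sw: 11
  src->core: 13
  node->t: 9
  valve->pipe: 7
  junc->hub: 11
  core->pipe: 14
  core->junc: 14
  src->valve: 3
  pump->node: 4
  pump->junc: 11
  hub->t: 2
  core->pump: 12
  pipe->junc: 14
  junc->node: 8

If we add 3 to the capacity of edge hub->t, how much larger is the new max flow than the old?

3

Original max flow = 11.
After raising cap(hub->t), augmenting paths through that edge carry 3 more units.
New max flow = 14. Increase = 3.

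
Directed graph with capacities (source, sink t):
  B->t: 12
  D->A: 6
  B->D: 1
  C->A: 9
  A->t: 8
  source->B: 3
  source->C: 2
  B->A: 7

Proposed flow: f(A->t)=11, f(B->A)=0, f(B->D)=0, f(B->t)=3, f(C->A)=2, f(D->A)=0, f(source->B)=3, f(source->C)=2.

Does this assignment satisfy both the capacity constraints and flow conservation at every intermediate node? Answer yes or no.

Capacity violated on A->t: flow 11 > capacity 8.

No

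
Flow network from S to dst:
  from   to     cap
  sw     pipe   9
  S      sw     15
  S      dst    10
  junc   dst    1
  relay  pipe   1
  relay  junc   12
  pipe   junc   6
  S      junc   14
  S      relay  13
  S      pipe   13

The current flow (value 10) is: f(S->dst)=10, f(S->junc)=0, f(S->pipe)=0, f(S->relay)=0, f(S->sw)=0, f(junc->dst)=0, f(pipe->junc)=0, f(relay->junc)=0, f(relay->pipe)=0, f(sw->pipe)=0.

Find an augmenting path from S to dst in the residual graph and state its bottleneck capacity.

S->junc->dst, bottleneck 1

Residual along S->junc->dst: S->junc: 14, junc->dst: 1.
Bottleneck = min = 1.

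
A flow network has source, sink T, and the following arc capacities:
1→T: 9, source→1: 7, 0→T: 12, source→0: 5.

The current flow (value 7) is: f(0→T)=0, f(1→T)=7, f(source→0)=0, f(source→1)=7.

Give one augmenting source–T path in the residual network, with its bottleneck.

Residual along source→0→T: source→0: 5, 0→T: 12.
Bottleneck = min = 5.

source→0→T, bottleneck 5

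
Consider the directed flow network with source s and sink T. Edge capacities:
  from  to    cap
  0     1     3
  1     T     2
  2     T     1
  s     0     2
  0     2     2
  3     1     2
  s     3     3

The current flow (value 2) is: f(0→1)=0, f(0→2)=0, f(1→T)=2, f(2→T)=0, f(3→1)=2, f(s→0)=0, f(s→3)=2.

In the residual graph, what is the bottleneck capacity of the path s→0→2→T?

Residual capacities along the path: s→0: 2, 0→2: 2, 2→T: 1.
Minimum is 1.

1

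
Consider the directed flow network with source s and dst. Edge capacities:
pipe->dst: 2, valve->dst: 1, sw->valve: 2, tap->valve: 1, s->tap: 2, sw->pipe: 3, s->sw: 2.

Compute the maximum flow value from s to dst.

Augment s->tap->valve->dst: bottleneck 1. Total 1.
Augment s->sw->pipe->dst: bottleneck 2. Total 3.
No augmenting path remains in the residual graph.

3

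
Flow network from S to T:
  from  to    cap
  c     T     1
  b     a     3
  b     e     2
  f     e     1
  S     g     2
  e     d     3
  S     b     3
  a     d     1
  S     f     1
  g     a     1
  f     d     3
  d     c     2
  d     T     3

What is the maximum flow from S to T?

Augment S->f->d->T: bottleneck 1. Total 1.
Augment S->g->a->d->T: bottleneck 1. Total 2.
Augment S->b->e->d->T: bottleneck 1. Total 3.
Augment S->b->e->d->c->T: bottleneck 1. Total 4.
No augmenting path remains in the residual graph.

4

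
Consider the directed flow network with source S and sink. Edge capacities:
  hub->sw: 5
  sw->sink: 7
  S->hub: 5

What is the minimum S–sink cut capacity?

5

Max flow = 5 (via 1 augmenting path).
In the residual at optimum, the set reachable from S is {S}.
Cut edges: S->hub (cap 5). Sum = 5.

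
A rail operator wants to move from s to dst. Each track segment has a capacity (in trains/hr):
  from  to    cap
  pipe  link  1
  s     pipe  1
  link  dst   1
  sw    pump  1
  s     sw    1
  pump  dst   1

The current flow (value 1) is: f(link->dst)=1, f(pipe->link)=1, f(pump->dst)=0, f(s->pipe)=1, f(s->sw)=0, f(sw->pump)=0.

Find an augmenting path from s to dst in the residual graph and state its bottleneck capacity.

Residual along s->sw->pump->dst: s->sw: 1, sw->pump: 1, pump->dst: 1.
Bottleneck = min = 1.

s->sw->pump->dst, bottleneck 1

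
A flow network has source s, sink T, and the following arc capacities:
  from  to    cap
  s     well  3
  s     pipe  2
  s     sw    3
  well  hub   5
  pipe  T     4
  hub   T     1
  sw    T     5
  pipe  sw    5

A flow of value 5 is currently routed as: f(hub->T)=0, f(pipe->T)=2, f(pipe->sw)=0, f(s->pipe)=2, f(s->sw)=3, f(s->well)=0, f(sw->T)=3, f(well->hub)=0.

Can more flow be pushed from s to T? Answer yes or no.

Residual path s->well->hub->T has bottleneck 1 > 0.
Pushing 1 along it raises the flow to 6, so the given flow is not maximum.

Yes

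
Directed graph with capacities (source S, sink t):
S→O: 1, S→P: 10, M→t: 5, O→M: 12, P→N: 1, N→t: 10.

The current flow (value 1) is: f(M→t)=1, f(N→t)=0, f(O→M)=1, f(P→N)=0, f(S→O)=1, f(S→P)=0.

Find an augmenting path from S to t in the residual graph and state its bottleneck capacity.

S→P→N→t, bottleneck 1

Residual along S→P→N→t: S→P: 10, P→N: 1, N→t: 10.
Bottleneck = min = 1.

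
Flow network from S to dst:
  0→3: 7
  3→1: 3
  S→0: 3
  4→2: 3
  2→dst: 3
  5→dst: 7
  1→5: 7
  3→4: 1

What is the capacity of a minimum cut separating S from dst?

Max flow = 3 (via 2 augmenting paths).
In the residual at optimum, the set reachable from S is {S}.
Cut edges: S→0 (cap 3). Sum = 3.

3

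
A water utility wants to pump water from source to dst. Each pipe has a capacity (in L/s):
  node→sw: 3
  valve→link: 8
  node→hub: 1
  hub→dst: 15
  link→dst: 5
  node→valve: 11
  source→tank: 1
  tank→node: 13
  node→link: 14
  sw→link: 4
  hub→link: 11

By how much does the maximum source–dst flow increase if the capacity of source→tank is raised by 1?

1

Original max flow = 1.
After raising cap(source→tank), augmenting paths through that edge carry 1 more unit.
New max flow = 2. Increase = 1.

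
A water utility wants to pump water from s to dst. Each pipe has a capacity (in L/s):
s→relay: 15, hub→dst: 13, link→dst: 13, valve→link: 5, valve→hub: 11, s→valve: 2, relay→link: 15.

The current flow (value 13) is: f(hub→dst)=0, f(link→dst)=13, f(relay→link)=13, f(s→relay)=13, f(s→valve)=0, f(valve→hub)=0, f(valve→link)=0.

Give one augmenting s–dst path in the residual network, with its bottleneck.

s→valve→hub→dst, bottleneck 2

Residual along s→valve→hub→dst: s→valve: 2, valve→hub: 11, hub→dst: 13.
Bottleneck = min = 2.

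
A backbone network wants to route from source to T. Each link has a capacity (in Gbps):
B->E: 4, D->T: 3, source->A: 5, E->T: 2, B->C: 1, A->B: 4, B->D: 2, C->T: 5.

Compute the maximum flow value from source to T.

4

Augment source->A->B->C->T: bottleneck 1. Total 1.
Augment source->A->B->D->T: bottleneck 2. Total 3.
Augment source->A->B->E->T: bottleneck 1. Total 4.
No augmenting path remains in the residual graph.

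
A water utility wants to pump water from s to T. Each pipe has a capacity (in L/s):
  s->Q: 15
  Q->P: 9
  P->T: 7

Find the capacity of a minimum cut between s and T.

7

Max flow = 7 (via 1 augmenting path).
In the residual at optimum, the set reachable from s is {P, Q, s}.
Cut edges: P->T (cap 7). Sum = 7.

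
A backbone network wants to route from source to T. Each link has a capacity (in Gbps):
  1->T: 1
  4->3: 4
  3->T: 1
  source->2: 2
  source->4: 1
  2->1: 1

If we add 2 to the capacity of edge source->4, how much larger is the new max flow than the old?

Original max flow = 2.
Even with extra capacity on source->4, another cut of capacity 2 remains binding.
New max flow = 2. Increase = 0.

0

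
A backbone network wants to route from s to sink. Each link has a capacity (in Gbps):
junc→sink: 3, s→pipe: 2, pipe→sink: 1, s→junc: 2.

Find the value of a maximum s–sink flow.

3

Augment s→pipe→sink: bottleneck 1. Total 1.
Augment s→junc→sink: bottleneck 2. Total 3.
No augmenting path remains in the residual graph.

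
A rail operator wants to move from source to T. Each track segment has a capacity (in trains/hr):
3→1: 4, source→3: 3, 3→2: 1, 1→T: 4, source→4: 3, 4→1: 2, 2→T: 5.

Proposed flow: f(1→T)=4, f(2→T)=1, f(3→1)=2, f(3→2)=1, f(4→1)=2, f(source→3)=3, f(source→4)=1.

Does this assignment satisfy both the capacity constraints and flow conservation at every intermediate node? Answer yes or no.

Conservation fails at 4: inflow 1 ≠ outflow 2.

No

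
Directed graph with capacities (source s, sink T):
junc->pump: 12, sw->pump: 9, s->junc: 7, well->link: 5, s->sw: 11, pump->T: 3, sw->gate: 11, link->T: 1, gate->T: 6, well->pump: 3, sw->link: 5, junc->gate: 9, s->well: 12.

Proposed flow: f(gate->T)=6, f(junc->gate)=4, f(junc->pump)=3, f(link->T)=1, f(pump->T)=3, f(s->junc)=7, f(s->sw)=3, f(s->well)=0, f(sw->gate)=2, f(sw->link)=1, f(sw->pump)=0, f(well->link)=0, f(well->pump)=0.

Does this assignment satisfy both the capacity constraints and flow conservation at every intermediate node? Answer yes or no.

Every edge has 0 ≤ f(e) ≤ cap(e).
At each intermediate node, inflow equals outflow.

Yes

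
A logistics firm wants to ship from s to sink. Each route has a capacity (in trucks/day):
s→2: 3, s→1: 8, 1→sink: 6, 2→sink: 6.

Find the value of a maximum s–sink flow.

Augment s→1→sink: bottleneck 6. Total 6.
Augment s→2→sink: bottleneck 3. Total 9.
No augmenting path remains in the residual graph.

9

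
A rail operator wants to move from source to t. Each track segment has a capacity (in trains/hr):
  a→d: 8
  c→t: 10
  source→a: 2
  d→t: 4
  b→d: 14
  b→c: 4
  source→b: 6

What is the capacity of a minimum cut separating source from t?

8

Max flow = 8 (via 3 augmenting paths).
In the residual at optimum, the set reachable from source is {source}.
Cut edges: source→a (cap 2), source→b (cap 6). Sum = 8.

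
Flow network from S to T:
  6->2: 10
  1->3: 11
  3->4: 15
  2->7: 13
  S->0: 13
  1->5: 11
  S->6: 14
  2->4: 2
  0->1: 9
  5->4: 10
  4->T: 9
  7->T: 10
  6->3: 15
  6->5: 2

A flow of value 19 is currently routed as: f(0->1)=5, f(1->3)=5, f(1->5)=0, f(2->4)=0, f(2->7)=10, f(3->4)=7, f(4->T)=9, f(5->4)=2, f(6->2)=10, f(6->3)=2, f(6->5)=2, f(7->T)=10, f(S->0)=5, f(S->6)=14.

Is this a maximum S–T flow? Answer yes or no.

Residual reachable from S: {0, 1, 3, 4, 5, 6, S}; T is not reachable.
Saturated cut: 6->2, 4->T with total capacity 19 = current flow value. Flow is maximum.

Yes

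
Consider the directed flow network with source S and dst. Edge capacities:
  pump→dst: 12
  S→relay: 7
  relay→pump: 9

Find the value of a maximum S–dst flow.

7

Augment S→relay→pump→dst: bottleneck 7. Total 7.
No augmenting path remains in the residual graph.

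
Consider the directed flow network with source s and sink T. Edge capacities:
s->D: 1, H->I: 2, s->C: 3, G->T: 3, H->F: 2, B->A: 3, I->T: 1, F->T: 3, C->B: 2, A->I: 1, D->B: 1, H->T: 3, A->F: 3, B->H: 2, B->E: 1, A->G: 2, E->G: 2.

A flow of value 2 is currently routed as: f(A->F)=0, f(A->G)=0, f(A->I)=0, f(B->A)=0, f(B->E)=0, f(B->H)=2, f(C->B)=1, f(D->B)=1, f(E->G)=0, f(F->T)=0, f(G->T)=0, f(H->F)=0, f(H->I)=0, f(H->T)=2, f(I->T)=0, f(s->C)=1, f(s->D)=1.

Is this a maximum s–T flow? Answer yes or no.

Residual path s->C->B->A->F->T has bottleneck 1 > 0.
Pushing 1 along it raises the flow to 3, so the given flow is not maximum.

No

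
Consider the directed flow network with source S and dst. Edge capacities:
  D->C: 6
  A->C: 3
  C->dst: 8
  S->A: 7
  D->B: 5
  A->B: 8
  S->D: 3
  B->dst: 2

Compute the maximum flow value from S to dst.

8

Augment S->A->B->dst: bottleneck 2. Total 2.
Augment S->A->C->dst: bottleneck 3. Total 5.
Augment S->D->C->dst: bottleneck 3. Total 8.
No augmenting path remains in the residual graph.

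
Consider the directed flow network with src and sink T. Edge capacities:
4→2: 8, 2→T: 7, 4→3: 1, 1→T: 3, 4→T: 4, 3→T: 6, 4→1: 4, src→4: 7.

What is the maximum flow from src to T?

Augment src→4→T: bottleneck 4. Total 4.
Augment src→4→3→T: bottleneck 1. Total 5.
Augment src→4→1→T: bottleneck 2. Total 7.
No augmenting path remains in the residual graph.

7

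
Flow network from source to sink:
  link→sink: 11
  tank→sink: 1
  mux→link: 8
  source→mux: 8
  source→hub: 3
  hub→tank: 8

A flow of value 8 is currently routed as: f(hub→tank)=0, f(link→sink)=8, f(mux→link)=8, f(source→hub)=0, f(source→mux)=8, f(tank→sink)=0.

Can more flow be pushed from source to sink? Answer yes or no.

Yes

Residual path source→hub→tank→sink has bottleneck 1 > 0.
Pushing 1 along it raises the flow to 9, so the given flow is not maximum.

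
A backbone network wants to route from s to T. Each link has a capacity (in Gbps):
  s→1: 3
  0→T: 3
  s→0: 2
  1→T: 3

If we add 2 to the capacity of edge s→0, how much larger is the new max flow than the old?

1

Original max flow = 5.
After raising cap(s→0), augmenting paths through that edge carry 1 more unit.
New max flow = 6. Increase = 1.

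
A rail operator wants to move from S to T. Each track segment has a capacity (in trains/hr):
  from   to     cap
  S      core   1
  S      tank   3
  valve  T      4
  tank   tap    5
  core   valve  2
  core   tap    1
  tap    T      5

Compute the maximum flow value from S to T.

Augment S→tank→tap→T: bottleneck 3. Total 3.
Augment S→core→tap→T: bottleneck 1. Total 4.
No augmenting path remains in the residual graph.

4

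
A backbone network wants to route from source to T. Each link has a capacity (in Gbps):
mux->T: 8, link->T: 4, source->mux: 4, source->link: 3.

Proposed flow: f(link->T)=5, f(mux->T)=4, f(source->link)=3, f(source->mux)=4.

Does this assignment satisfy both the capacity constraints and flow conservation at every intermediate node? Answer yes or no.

Capacity violated on link->T: flow 5 > capacity 4.

No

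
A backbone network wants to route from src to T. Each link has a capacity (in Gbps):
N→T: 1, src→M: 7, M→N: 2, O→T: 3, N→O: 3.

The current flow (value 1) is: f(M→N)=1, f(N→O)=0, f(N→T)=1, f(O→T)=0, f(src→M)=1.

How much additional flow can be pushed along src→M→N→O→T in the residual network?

Residual capacities along the path: src→M: 6, M→N: 1, N→O: 3, O→T: 3.
Minimum is 1.

1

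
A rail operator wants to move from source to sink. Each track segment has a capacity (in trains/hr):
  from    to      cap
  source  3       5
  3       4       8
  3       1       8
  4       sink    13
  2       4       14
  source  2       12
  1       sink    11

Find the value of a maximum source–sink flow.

17

Augment source->2->4->sink: bottleneck 12. Total 12.
Augment source->3->4->sink: bottleneck 1. Total 13.
Augment source->3->1->sink: bottleneck 4. Total 17.
No augmenting path remains in the residual graph.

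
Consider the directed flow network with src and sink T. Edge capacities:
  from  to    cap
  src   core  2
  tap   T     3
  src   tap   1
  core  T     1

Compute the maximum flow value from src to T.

2

Augment src→core→T: bottleneck 1. Total 1.
Augment src→tap→T: bottleneck 1. Total 2.
No augmenting path remains in the residual graph.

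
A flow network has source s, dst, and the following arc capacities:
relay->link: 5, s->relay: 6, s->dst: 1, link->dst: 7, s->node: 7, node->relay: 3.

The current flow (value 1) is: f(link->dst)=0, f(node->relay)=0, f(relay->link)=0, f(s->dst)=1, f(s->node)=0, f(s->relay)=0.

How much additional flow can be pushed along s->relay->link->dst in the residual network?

5

Residual capacities along the path: s->relay: 6, relay->link: 5, link->dst: 7.
Minimum is 5.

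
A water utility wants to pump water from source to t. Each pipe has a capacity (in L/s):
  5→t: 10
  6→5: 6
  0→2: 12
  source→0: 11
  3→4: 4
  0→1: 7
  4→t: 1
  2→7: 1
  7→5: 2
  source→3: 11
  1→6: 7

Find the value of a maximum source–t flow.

8

Augment source→3→4→t: bottleneck 1. Total 1.
Augment source→0→1→6→5→t: bottleneck 6. Total 7.
Augment source→0→2→7→5→t: bottleneck 1. Total 8.
No augmenting path remains in the residual graph.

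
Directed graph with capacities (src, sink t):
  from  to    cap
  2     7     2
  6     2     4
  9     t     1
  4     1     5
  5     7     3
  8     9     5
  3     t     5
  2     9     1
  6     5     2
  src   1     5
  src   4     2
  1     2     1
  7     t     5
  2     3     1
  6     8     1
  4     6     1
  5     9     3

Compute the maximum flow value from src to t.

Augment src→1→2→9→t: bottleneck 1. Total 1.
Augment src→4→6→2→3→t: bottleneck 1. Total 2.
No augmenting path remains in the residual graph.

2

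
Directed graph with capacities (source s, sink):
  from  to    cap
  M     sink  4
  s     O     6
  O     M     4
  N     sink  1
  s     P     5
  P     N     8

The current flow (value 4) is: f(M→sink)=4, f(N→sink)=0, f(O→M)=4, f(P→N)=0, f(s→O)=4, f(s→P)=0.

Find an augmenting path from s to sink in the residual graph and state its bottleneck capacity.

s→P→N→sink, bottleneck 1

Residual along s→P→N→sink: s→P: 5, P→N: 8, N→sink: 1.
Bottleneck = min = 1.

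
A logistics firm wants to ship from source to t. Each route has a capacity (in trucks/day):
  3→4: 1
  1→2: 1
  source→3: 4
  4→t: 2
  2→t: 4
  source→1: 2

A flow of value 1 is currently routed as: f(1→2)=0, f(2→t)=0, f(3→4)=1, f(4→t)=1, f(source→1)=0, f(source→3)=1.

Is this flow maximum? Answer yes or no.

No

Residual path source→1→2→t has bottleneck 1 > 0.
Pushing 1 along it raises the flow to 2, so the given flow is not maximum.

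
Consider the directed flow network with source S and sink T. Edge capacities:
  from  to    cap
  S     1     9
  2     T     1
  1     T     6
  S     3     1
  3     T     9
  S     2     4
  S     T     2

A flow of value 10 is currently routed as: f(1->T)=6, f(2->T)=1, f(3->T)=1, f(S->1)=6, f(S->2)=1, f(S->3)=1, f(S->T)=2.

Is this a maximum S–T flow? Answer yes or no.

Yes

Residual reachable from S: {1, 2, S}; T is not reachable.
Saturated cut: S->3, S->T, 2->T, 1->T with total capacity 10 = current flow value. Flow is maximum.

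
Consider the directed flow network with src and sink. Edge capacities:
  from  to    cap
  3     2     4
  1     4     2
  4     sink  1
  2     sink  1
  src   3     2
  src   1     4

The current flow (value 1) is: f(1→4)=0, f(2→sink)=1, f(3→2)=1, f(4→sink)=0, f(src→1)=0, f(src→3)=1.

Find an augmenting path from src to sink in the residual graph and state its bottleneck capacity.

Residual along src→1→4→sink: src→1: 4, 1→4: 2, 4→sink: 1.
Bottleneck = min = 1.

src→1→4→sink, bottleneck 1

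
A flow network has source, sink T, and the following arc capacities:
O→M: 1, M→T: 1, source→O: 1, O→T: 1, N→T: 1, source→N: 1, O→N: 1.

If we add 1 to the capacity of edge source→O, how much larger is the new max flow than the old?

Original max flow = 2.
After raising cap(source→O), augmenting paths through that edge carry 1 more unit.
New max flow = 3. Increase = 1.

1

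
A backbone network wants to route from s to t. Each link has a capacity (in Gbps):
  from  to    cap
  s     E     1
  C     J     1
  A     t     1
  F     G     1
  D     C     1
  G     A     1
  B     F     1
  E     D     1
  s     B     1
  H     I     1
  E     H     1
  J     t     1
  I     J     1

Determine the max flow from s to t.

2

Augment s→B→F→G→A→t: bottleneck 1. Total 1.
Augment s→E→D→C→J→t: bottleneck 1. Total 2.
No augmenting path remains in the residual graph.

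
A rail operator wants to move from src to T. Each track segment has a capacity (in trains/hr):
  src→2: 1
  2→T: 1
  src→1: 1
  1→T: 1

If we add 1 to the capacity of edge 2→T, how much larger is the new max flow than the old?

Original max flow = 2.
Edge 2→T does not cross the min cut (source side {src}), so extra capacity there cannot help.
New max flow = 2. Increase = 0.

0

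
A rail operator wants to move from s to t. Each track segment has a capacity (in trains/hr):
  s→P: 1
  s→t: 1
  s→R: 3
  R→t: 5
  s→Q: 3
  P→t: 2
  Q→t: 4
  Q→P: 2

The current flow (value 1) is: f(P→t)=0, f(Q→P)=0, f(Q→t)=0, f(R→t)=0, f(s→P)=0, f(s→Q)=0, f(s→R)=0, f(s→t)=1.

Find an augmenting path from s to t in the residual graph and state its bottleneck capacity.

s→Q→t, bottleneck 3

Residual along s→Q→t: s→Q: 3, Q→t: 4.
Bottleneck = min = 3.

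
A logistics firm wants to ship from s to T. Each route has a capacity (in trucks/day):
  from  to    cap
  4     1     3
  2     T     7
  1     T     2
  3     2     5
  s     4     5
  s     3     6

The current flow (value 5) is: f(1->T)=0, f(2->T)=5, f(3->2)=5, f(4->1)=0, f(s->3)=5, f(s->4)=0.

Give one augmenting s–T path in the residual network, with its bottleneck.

s->4->1->T, bottleneck 2

Residual along s->4->1->T: s->4: 5, 4->1: 3, 1->T: 2.
Bottleneck = min = 2.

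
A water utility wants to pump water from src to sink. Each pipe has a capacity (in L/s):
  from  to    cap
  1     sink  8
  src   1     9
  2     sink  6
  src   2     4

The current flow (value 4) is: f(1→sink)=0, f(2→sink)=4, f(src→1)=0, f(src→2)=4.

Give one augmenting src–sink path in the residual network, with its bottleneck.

Residual along src→1→sink: src→1: 9, 1→sink: 8.
Bottleneck = min = 8.

src→1→sink, bottleneck 8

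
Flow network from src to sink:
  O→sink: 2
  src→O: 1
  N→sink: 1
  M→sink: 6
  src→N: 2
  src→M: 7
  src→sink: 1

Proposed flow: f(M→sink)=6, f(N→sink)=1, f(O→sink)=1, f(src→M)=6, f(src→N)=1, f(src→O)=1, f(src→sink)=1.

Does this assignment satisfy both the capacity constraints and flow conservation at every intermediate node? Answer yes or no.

Every edge has 0 ≤ f(e) ≤ cap(e).
At each intermediate node, inflow equals outflow.

Yes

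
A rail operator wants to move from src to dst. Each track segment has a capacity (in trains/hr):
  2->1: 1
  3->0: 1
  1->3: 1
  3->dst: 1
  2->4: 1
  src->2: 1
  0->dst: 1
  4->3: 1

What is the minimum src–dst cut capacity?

Max flow = 1 (via 1 augmenting path).
In the residual at optimum, the set reachable from src is {src}.
Cut edges: src->2 (cap 1). Sum = 1.

1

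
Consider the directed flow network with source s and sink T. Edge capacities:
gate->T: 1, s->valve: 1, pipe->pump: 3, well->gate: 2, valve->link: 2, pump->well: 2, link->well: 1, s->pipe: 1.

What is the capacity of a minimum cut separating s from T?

Max flow = 1 (via 1 augmenting path).
In the residual at optimum, the set reachable from s is {gate, link, pipe, pump, s, valve, well}.
Cut edges: gate->T (cap 1). Sum = 1.

1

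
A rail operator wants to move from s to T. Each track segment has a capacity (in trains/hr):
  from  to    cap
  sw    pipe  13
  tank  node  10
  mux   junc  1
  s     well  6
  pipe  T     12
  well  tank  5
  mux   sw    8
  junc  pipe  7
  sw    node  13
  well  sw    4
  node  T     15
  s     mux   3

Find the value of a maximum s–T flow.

9

Augment s→well→tank→node→T: bottleneck 5. Total 5.
Augment s→well→sw→node→T: bottleneck 1. Total 6.
Augment s→mux→sw→node→T: bottleneck 3. Total 9.
No augmenting path remains in the residual graph.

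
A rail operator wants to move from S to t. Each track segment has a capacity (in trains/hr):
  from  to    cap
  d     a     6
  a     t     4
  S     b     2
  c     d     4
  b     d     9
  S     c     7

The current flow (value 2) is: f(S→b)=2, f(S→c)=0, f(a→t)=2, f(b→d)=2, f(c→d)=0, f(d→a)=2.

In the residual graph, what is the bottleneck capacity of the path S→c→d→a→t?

Residual capacities along the path: S→c: 7, c→d: 4, d→a: 4, a→t: 2.
Minimum is 2.

2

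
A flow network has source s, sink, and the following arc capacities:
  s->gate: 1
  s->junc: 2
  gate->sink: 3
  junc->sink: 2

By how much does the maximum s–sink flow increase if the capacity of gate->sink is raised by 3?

Original max flow = 3.
Edge gate->sink does not cross the min cut (source side {s}), so extra capacity there cannot help.
New max flow = 3. Increase = 0.

0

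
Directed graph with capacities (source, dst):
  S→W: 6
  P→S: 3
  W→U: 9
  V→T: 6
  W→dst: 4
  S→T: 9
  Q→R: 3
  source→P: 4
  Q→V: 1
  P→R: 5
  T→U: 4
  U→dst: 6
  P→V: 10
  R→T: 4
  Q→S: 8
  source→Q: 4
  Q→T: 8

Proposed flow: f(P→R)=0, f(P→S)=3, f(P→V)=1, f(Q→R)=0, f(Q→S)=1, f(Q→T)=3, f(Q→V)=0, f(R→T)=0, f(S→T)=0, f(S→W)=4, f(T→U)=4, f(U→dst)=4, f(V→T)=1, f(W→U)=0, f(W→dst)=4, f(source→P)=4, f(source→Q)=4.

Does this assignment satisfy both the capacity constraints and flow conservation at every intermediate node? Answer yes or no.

Yes

Every edge has 0 ≤ f(e) ≤ cap(e).
At each intermediate node, inflow equals outflow.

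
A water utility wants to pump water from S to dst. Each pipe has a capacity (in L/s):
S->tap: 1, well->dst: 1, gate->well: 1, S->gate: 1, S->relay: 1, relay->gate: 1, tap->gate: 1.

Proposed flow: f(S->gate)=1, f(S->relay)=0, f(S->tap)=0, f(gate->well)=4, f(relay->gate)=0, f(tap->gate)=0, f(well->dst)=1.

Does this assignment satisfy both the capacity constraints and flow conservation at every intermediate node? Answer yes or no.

No

Capacity violated on gate->well: flow 4 > capacity 1.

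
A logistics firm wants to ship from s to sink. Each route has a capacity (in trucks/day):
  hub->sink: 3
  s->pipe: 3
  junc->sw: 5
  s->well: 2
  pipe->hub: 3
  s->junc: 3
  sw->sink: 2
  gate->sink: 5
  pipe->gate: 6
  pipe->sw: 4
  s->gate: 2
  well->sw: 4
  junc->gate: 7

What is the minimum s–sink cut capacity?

Max flow = 10 (via 5 augmenting paths).
In the residual at optimum, the set reachable from s is {s}.
Cut edges: s->pipe (cap 3), s->junc (cap 3), s->well (cap 2), s->gate (cap 2). Sum = 10.

10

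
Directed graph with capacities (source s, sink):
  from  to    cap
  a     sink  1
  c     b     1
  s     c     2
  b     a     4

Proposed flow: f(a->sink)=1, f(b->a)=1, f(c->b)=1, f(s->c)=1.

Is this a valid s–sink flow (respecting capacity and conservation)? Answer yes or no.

Yes

Every edge has 0 ≤ f(e) ≤ cap(e).
At each intermediate node, inflow equals outflow.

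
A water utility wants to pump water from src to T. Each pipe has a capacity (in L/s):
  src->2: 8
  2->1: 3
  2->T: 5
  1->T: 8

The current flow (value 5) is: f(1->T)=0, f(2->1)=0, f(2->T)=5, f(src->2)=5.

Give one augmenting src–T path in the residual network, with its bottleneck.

Residual along src->2->1->T: src->2: 3, 2->1: 3, 1->T: 8.
Bottleneck = min = 3.

src->2->1->T, bottleneck 3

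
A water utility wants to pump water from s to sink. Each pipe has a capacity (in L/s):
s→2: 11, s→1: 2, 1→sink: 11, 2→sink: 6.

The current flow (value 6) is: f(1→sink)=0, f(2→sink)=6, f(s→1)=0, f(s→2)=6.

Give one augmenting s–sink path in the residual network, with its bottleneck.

Residual along s→1→sink: s→1: 2, 1→sink: 11.
Bottleneck = min = 2.

s→1→sink, bottleneck 2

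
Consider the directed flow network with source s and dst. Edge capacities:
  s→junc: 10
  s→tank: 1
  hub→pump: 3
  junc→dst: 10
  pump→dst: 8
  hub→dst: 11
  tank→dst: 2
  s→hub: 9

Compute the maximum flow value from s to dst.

Augment s→hub→dst: bottleneck 9. Total 9.
Augment s→junc→dst: bottleneck 10. Total 19.
Augment s→tank→dst: bottleneck 1. Total 20.
No augmenting path remains in the residual graph.

20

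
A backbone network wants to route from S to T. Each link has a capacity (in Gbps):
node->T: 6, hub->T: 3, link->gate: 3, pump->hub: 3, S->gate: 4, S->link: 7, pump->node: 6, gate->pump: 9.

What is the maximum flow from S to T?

Augment S->gate->pump->hub->T: bottleneck 3. Total 3.
Augment S->gate->pump->node->T: bottleneck 1. Total 4.
Augment S->link->gate->pump->node->T: bottleneck 3. Total 7.
No augmenting path remains in the residual graph.

7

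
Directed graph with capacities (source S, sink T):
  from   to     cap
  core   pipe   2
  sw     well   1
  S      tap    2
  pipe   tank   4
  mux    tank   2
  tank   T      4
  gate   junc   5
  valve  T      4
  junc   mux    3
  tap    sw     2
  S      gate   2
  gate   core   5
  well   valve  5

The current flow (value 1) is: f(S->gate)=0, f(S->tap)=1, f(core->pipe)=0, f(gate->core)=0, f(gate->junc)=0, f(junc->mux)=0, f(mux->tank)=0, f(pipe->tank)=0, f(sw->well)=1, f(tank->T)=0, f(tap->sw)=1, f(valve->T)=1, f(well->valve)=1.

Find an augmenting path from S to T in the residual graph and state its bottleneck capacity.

Residual along S->gate->core->pipe->tank->T: S->gate: 2, gate->core: 5, core->pipe: 2, pipe->tank: 4, tank->T: 4.
Bottleneck = min = 2.

S->gate->core->pipe->tank->T, bottleneck 2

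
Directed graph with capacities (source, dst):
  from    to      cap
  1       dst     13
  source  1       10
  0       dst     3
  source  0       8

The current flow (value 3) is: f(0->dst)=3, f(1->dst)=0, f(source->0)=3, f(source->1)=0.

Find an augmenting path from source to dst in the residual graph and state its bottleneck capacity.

Residual along source->1->dst: source->1: 10, 1->dst: 13.
Bottleneck = min = 10.

source->1->dst, bottleneck 10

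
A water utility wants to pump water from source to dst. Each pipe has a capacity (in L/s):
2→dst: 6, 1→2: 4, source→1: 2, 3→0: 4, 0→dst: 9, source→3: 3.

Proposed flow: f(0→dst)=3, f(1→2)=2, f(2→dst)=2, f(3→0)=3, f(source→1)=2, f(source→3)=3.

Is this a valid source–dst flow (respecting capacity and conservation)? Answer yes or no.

Yes

Every edge has 0 ≤ f(e) ≤ cap(e).
At each intermediate node, inflow equals outflow.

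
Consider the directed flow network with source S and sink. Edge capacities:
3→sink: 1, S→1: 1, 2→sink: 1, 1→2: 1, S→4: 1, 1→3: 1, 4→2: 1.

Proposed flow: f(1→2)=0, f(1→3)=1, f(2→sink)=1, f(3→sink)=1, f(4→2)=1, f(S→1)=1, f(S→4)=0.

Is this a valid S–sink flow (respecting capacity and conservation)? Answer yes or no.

No

Conservation fails at 4: inflow 0 ≠ outflow 1.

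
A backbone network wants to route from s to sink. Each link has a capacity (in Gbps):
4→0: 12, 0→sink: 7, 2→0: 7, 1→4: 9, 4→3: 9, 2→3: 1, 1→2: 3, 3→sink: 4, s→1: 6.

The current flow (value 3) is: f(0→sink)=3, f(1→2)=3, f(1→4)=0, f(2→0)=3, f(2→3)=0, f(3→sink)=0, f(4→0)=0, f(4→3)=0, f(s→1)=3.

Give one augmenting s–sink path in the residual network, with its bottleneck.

Residual along s→1→4→0→sink: s→1: 3, 1→4: 9, 4→0: 12, 0→sink: 4.
Bottleneck = min = 3.

s→1→4→0→sink, bottleneck 3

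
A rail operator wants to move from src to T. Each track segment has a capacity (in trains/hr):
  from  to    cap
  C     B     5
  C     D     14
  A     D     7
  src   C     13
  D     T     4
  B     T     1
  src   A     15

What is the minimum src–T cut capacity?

5

Max flow = 5 (via 2 augmenting paths).
In the residual at optimum, the set reachable from src is {A, B, C, D, src}.
Cut edges: B->T (cap 1), D->T (cap 4). Sum = 5.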